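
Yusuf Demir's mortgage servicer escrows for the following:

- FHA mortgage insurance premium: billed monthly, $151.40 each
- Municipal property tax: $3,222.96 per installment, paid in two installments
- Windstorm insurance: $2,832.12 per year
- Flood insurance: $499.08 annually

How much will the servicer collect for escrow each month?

FHA mortgage insurance premium — $151.40 × 12 = $1,816.80/yr
Municipal property tax — $3,222.96 × 2 = $6,445.92/yr
Windstorm insurance — $2,832.12/yr
Flood insurance — $499.08/yr
Annual escrow total = $1,816.80 + $6,445.92 + $2,832.12 + $499.08 = $11,593.92
Monthly = $11,593.92 / 12 = $966.16

$966.16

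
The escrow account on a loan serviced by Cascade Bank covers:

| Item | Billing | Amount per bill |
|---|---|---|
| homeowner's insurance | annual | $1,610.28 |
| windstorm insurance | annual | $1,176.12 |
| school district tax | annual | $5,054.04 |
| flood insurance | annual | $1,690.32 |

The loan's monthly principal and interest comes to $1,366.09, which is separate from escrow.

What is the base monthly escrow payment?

Homeowner's insurance = $1,610.28 annually
Windstorm insurance = $1,176.12 annually
School district tax = $5,054.04 annually
Flood insurance = $1,690.32 annually
Annual escrow total = $9,530.76
Monthly = $9,530.76 / 12 = $794.23

$794.23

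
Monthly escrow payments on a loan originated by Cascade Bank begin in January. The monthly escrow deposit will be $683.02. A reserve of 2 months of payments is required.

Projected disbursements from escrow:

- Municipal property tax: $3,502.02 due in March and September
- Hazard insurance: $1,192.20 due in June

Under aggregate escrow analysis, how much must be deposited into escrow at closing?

$3,415.10

Cushion = 2 × $683.02 = $1,366.04
Trial balance (start $0, +$683.02 each month, − disbursements):
  Jan: +$683.02 → $683.02
  Feb: +$683.02 → $1,366.04
  Mar: +$683.02 − $3,502.02 → -$1,452.96
  Apr: +$683.02 → -$769.94
  May: +$683.02 → -$86.92
  Jun: +$683.02 − $1,192.20 → -$596.10
  Jul: +$683.02 → $86.92
  Aug: +$683.02 → $769.94
  Sep: +$683.02 − $3,502.02 → -$2,049.06
  Oct: +$683.02 → -$1,366.04
  Nov: +$683.02 → -$683.02
  Dec: +$683.02 → $0.00
Lowest trial balance = -$2,049.06 (Sep)
Initial deposit = cushion − low point = $1,366.04 − (-$2,049.06) = $3,415.10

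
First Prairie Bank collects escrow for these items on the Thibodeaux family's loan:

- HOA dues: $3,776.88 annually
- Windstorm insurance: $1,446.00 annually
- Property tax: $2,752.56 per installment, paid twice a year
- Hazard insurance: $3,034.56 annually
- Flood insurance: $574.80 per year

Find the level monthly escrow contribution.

HOA dues — $3,776.88 per year
Windstorm insurance — $1,446.00 per year
Property tax — $2,752.56 × 2 = $5,505.12 per year
Hazard insurance — $3,034.56 per year
Flood insurance — $574.80 per year
Annual escrow total = $14,337.36
Monthly = $14,337.36 / 12 = $1,194.78

$1,194.78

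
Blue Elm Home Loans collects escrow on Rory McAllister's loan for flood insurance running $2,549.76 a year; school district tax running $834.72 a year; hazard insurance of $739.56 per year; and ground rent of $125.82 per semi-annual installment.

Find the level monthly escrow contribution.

Flood insurance: $2,549.76
School district tax: $834.72
Hazard insurance: $739.56
Ground rent: $125.82 × 2 = $251.64
Annual escrow total = $2,549.76 + $834.72 + $739.56 + $251.64 = $4,375.68
Monthly escrow = $4,375.68 ÷ 12 = $364.64

$364.64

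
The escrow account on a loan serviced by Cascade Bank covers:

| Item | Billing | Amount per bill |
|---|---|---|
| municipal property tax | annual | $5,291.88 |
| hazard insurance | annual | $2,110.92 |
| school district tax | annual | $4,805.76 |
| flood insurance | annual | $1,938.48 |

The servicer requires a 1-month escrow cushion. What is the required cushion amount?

Municipal property tax: $5,291.88 annually
Hazard insurance: $2,110.92 annually
School district tax: $4,805.76 annually
Flood insurance: $1,938.48 annually
Total per year = $5,291.88 + $2,110.92 + $4,805.76 + $1,938.48 = $14,147.04
Monthly escrow = $14,147.04 / 12 = $1,178.92
Cushion = 1 × $1,178.92 = $1,178.92

$1,178.92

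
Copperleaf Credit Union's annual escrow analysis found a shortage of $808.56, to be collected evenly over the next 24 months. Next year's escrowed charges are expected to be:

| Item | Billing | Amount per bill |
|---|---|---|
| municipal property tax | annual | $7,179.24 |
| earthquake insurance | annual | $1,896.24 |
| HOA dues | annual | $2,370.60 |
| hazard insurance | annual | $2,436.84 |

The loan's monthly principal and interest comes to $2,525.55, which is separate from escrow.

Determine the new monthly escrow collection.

$1,190.60

Municipal property tax — $7,179.24/yr
Earthquake insurance — $1,896.24/yr
HOA dues — $2,370.60/yr
Hazard insurance — $2,436.84/yr
Annual escrow total = $7,179.24 + $1,896.24 + $2,370.60 + $2,436.84 = $13,882.92
Monthly escrow = $13,882.92 / 12 = $1,156.91
Shortage spread = $808.56 / 24 = $33.69/mo
Adjusted monthly = $1,156.91 + $33.69 = $1,190.60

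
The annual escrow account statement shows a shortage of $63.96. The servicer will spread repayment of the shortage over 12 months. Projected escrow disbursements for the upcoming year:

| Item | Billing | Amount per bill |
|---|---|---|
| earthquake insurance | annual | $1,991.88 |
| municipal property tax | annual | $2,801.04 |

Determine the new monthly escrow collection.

Earthquake insurance — $1,991.88
Municipal property tax — $2,801.04
Annual escrow total = $1,991.88 + $2,801.04 = $4,792.92
Base monthly escrow = $4,792.92 ÷ 12 = $399.41
Monthly shortage recovery: $63.96 ÷ 12 = $5.33
Adjusted monthly = $399.41 + $5.33 = $404.74

$404.74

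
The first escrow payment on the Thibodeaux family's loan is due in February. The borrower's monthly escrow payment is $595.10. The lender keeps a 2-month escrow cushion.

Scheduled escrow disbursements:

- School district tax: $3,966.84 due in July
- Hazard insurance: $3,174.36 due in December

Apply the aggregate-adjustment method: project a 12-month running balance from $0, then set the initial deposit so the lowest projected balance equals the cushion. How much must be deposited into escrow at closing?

$1,785.30

Cushion = 2 × $595.10 = $1,190.20
Trial balance (start $0, +$595.10 each month, − disbursements):
  Feb: +$595.10 → $595.10
  Mar: +$595.10 → $1,190.20
  Apr: +$595.10 → $1,785.30
  May: +$595.10 → $2,380.40
  Jun: +$595.10 → $2,975.50
  Jul: +$595.10 − $3,966.84 → -$396.24
  Aug: +$595.10 → $198.86
  Sep: +$595.10 → $793.96
  Oct: +$595.10 → $1,389.06
  Nov: +$595.10 → $1,984.16
  Dec: +$595.10 − $3,174.36 → -$595.10
  Jan: +$595.10 → $0.00
Lowest trial balance = -$595.10 (Dec)
Initial deposit = cushion − low point = $1,190.20 − (-$595.10) = $1,785.30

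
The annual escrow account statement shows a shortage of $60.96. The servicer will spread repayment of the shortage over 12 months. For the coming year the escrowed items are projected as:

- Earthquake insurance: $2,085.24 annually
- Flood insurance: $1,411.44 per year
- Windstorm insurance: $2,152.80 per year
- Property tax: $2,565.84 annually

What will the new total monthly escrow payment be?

$689.69

Earthquake insurance: $2,085.24 per year
Flood insurance: $1,411.44 per year
Windstorm insurance: $2,152.80 per year
Property tax: $2,565.84 per year
Combined annual = $2,085.24 + $1,411.44 + $2,152.80 + $2,565.84 = $8,215.32
Per month = $8,215.32 / 12 = $684.61
Shortage per month = $60.96 ÷ 12 = $5.08
Adjusted monthly = $684.61 + $5.08 = $689.69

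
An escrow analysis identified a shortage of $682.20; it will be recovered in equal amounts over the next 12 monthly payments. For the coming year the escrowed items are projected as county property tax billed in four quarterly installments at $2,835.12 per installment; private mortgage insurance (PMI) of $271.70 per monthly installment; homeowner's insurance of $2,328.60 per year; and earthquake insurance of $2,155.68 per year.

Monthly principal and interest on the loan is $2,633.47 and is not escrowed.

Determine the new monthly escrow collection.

County property tax: $2,835.12 × 4 = $11,340.48 annually
Private mortgage insurance (PMI): $271.70 × 12 = $3,260.40 annually
Homeowner's insurance: $2,328.60 annually
Earthquake insurance: $2,155.68 annually
Total per year = $19,085.16
Monthly = $19,085.16 / 12 = $1,590.43
Shortage spread = $682.20 / 12 = $56.85/mo
Adjusted monthly = $1,590.43 + $56.85 = $1,647.28

$1,647.28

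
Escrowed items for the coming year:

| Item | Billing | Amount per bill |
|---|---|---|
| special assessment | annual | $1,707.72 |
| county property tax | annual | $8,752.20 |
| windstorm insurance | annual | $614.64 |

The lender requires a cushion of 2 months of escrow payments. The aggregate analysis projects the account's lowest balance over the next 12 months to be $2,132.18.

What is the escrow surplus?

Special assessment = $1,707.72
County property tax = $8,752.20
Windstorm insurance = $614.64
Total per year = $11,074.56
Per month = $11,074.56 ÷ 12 = $922.88
Cushion = 2 × $922.88 = $1,845.76
Excess over cushion: $2,132.18 − $1,845.76 = $286.42

$286.42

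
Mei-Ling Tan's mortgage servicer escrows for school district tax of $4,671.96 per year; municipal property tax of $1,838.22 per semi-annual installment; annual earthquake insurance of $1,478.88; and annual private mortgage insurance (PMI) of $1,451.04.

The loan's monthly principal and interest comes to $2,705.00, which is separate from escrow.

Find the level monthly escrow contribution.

$939.86

School district tax: $4,671.96 annually
Municipal property tax: $1,838.22 × 2 = $3,676.44 annually
Earthquake insurance: $1,478.88 annually
Private mortgage insurance (PMI): $1,451.04 annually
Annual escrow total = $4,671.96 + $3,676.44 + $1,478.88 + $1,451.04 = $11,278.32
Per month = $11,278.32 / 12 = $939.86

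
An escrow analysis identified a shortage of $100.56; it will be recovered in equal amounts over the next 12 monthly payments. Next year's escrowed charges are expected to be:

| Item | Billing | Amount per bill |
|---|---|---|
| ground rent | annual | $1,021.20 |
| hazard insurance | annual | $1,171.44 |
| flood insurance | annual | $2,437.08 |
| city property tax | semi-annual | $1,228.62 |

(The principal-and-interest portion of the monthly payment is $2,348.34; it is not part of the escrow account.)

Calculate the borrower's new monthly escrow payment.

$598.96

Ground rent: $1,021.20 annually
Hazard insurance: $1,171.44 annually
Flood insurance: $2,437.08 annually
City property tax: $1,228.62 × 2 = $2,457.24 annually
Yearly total = $1,021.20 + $1,171.44 + $2,437.08 + $2,457.24 = $7,086.96
Base monthly escrow = $7,086.96 ÷ 12 = $590.58
Shortage spread = $100.56 / 12 = $8.38/mo
New monthly escrow = $590.58 + $8.38 = $598.96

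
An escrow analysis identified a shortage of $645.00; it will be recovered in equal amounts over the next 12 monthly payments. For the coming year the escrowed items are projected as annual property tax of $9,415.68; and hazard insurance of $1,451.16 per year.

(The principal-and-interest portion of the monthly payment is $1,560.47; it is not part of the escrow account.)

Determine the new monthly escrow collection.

$959.32

Property tax = $9,415.68/yr
Hazard insurance = $1,451.16/yr
Yearly total = $9,415.68 + $1,451.16 = $10,866.84
Monthly escrow = $10,866.84 ÷ 12 = $905.57
Shortage per month = $645.00 ÷ 12 = $53.75
Adjusted monthly = $905.57 + $53.75 = $959.32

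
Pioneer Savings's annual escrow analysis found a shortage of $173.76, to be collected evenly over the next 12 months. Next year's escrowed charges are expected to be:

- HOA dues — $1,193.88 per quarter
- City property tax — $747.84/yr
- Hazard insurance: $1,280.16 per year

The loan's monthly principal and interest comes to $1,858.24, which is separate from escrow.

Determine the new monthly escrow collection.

$581.44

HOA dues: $1,193.88 × 4 = $4,775.52/yr
City property tax: $747.84/yr
Hazard insurance: $1,280.16/yr
Yearly total = $4,775.52 + $747.84 + $1,280.16 = $6,803.52
Per month = $6,803.52 ÷ 12 = $566.96
Shortage per month = $173.76 ÷ 12 = $14.48
New monthly escrow = $566.96 + $14.48 = $581.44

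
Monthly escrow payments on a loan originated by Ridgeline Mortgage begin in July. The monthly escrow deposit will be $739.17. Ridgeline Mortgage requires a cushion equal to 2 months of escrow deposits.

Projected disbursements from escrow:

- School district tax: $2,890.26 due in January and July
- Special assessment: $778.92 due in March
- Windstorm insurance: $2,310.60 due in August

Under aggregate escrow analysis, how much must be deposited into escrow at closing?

Cushion = 2 × $739.17 = $1,478.34
Trial balance (start $0, +$739.17 each month, − disbursements):
  Jul: +$739.17 − $2,890.26 → -$2,151.09
  Aug: +$739.17 − $2,310.60 → -$3,722.52
  Sep: +$739.17 → -$2,983.35
  Oct: +$739.17 → -$2,244.18
  Nov: +$739.17 → -$1,505.01
  Dec: +$739.17 → -$765.84
  Jan: +$739.17 − $2,890.26 → -$2,916.93
  Feb: +$739.17 → -$2,177.76
  Mar: +$739.17 − $778.92 → -$2,217.51
  Apr: +$739.17 → -$1,478.34
  May: +$739.17 → -$739.17
  Jun: +$739.17 → $0.00
Lowest trial balance = -$3,722.52 (Aug)
Initial deposit = cushion − low point = $1,478.34 − (-$3,722.52) = $5,200.86

$5,200.86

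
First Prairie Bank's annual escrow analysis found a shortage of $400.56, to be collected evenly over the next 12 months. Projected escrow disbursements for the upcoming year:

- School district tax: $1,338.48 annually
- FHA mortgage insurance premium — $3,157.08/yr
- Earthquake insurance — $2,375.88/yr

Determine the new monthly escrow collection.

School district tax = $1,338.48/yr
FHA mortgage insurance premium = $3,157.08/yr
Earthquake insurance = $2,375.88/yr
Total per year = $1,338.48 + $3,157.08 + $2,375.88 = $6,871.44
Per month = $6,871.44 ÷ 12 = $572.62
Monthly shortage recovery: $400.56 / 12 = $33.38
New monthly escrow = $572.62 + $33.38 = $606.00

$606.00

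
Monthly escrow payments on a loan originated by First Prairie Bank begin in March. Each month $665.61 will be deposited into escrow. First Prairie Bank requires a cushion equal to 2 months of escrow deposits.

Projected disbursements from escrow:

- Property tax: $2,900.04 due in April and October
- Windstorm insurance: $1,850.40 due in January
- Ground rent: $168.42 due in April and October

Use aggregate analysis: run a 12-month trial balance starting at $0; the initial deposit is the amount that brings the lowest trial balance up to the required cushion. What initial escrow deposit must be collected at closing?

$3,068.46

Cushion = 2 × $665.61 = $1,331.22
Trial balance (start $0, +$665.61 each month, − disbursements):
  Mar: +$665.61 → $665.61
  Apr: +$665.61 − $3,068.46 → -$1,737.24
  May: +$665.61 → -$1,071.63
  Jun: +$665.61 → -$406.02
  Jul: +$665.61 → $259.59
  Aug: +$665.61 → $925.20
  Sep: +$665.61 → $1,590.81
  Oct: +$665.61 − $3,068.46 → -$812.04
  Nov: +$665.61 → -$146.43
  Dec: +$665.61 → $519.18
  Jan: +$665.61 − $1,850.40 → -$665.61
  Feb: +$665.61 → $0.00
Lowest trial balance = -$1,737.24 (Apr)
Initial deposit = cushion − low point = $1,331.22 − (-$1,737.24) = $3,068.46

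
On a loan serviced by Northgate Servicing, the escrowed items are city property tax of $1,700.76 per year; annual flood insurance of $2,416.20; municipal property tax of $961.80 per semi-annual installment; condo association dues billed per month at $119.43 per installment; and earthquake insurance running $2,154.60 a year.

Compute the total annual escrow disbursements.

$9,628.32

City property tax = $1,700.76/yr
Flood insurance = $2,416.20/yr
Municipal property tax = $961.80 × 2 = $1,923.60/yr
Condo association dues = $119.43 × 12 = $1,433.16/yr
Earthquake insurance = $2,154.60/yr
Annual escrow total = $9,628.32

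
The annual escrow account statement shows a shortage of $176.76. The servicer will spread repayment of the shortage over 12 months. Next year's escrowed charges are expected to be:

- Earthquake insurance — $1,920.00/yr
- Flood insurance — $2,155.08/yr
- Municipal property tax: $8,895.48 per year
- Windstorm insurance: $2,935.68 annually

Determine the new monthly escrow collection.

$1,340.25

Earthquake insurance — $1,920.00
Flood insurance — $2,155.08
Municipal property tax — $8,895.48
Windstorm insurance — $2,935.68
Total annual escrow = $1,920.00 + $2,155.08 + $8,895.48 + $2,935.68 = $15,906.24
Monthly = $15,906.24 / 12 = $1,325.52
Shortage spread = $176.76 ÷ 12 = $14.73/mo
Adjusted monthly = $1,325.52 + $14.73 = $1,340.25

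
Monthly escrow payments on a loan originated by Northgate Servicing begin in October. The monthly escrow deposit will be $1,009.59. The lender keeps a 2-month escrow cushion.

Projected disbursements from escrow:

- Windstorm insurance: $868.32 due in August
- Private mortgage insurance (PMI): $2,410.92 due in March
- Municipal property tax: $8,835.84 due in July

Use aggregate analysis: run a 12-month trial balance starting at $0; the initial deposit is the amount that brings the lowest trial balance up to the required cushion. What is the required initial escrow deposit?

Cushion = 2 × $1,009.59 = $2,019.18
Trial balance (start $0, +$1,009.59 each month, − disbursements):
  Oct: +$1,009.59 → $1,009.59
  Nov: +$1,009.59 → $2,019.18
  Dec: +$1,009.59 → $3,028.77
  Jan: +$1,009.59 → $4,038.36
  Feb: +$1,009.59 → $5,047.95
  Mar: +$1,009.59 − $2,410.92 → $3,646.62
  Apr: +$1,009.59 → $4,656.21
  May: +$1,009.59 → $5,665.80
  Jun: +$1,009.59 → $6,675.39
  Jul: +$1,009.59 − $8,835.84 → -$1,150.86
  Aug: +$1,009.59 − $868.32 → -$1,009.59
  Sep: +$1,009.59 → $0.00
Lowest trial balance = -$1,150.86 (Jul)
Initial deposit = cushion − low point = $2,019.18 − (-$1,150.86) = $3,170.04

$3,170.04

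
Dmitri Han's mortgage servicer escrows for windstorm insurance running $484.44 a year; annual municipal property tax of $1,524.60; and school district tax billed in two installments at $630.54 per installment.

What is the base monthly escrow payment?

Windstorm insurance = $484.44/yr
Municipal property tax = $1,524.60/yr
School district tax = $630.54 × 2 = $1,261.08/yr
Total annual escrow = $484.44 + $1,524.60 + $1,261.08 = $3,270.12
Per month = $3,270.12 ÷ 12 = $272.51

$272.51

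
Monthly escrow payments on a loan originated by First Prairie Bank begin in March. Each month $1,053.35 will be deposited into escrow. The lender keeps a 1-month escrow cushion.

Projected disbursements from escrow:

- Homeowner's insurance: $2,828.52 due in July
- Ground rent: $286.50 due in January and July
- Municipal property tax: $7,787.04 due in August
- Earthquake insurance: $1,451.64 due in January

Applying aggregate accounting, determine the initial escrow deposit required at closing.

Cushion = 1 × $1,053.35 = $1,053.35
Trial balance (start $0, +$1,053.35 each month, − disbursements):
  Mar: +$1,053.35 → $1,053.35
  Apr: +$1,053.35 → $2,106.70
  May: +$1,053.35 → $3,160.05
  Jun: +$1,053.35 → $4,213.40
  Jul: +$1,053.35 − $3,115.02 → $2,151.73
  Aug: +$1,053.35 − $7,787.04 → -$4,581.96
  Sep: +$1,053.35 → -$3,528.61
  Oct: +$1,053.35 → -$2,475.26
  Nov: +$1,053.35 → -$1,421.91
  Dec: +$1,053.35 → -$368.56
  Jan: +$1,053.35 − $1,738.14 → -$1,053.35
  Feb: +$1,053.35 → $0.00
Lowest trial balance = -$4,581.96 (Aug)
Initial deposit = cushion − low point = $1,053.35 − (-$4,581.96) = $5,635.31

$5,635.31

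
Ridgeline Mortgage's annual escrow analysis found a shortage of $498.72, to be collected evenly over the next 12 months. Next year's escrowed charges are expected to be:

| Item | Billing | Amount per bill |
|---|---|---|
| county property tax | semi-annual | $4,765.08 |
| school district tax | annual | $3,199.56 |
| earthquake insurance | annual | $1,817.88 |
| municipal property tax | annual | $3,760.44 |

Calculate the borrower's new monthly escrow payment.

$1,567.23

County property tax: $4,765.08 × 2 = $9,530.16
School district tax: $3,199.56
Earthquake insurance: $1,817.88
Municipal property tax: $3,760.44
Combined annual = $9,530.16 + $3,199.56 + $1,817.88 + $3,760.44 = $18,308.04
Base monthly escrow = $18,308.04 ÷ 12 = $1,525.67
Shortage spread = $498.72 / 12 = $41.56/mo
Adjusted monthly = $1,525.67 + $41.56 = $1,567.23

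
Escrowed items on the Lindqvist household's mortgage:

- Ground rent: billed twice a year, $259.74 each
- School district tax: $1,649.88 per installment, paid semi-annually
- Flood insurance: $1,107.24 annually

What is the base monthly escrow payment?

$410.54

Ground rent = $259.74 × 2 = $519.48 annually
School district tax = $1,649.88 × 2 = $3,299.76 annually
Flood insurance = $1,107.24 annually
Total annual escrow = $519.48 + $3,299.76 + $1,107.24 = $4,926.48
Monthly escrow = $4,926.48 / 12 = $410.54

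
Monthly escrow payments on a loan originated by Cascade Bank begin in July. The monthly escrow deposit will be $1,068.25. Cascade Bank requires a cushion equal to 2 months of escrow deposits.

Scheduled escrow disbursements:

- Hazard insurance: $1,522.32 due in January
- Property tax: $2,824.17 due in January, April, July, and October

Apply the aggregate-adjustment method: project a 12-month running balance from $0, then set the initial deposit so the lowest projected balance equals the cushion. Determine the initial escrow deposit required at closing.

$4,653.58

Cushion = 2 × $1,068.25 = $2,136.50
Trial balance (start $0, +$1,068.25 each month, − disbursements):
  Jul: +$1,068.25 − $2,824.17 → -$1,755.92
  Aug: +$1,068.25 → -$687.67
  Sep: +$1,068.25 → $380.58
  Oct: +$1,068.25 − $2,824.17 → -$1,375.34
  Nov: +$1,068.25 → -$307.09
  Dec: +$1,068.25 → $761.16
  Jan: +$1,068.25 − $4,346.49 → -$2,517.08
  Feb: +$1,068.25 → -$1,448.83
  Mar: +$1,068.25 → -$380.58
  Apr: +$1,068.25 − $2,824.17 → -$2,136.50
  May: +$1,068.25 → -$1,068.25
  Jun: +$1,068.25 → $0.00
Lowest trial balance = -$2,517.08 (Jan)
Initial deposit = cushion − low point = $2,136.50 − (-$2,517.08) = $4,653.58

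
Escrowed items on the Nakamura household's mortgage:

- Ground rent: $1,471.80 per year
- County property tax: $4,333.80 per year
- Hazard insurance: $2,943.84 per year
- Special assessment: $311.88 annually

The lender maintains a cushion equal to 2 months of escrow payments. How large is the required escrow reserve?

$1,510.22

Ground rent: $1,471.80 annually
County property tax: $4,333.80 annually
Hazard insurance: $2,943.84 annually
Special assessment: $311.88 annually
Total annual escrow = $9,061.32
Monthly = $9,061.32 ÷ 12 = $755.11
Cushion = 2 × $755.11 = $1,510.22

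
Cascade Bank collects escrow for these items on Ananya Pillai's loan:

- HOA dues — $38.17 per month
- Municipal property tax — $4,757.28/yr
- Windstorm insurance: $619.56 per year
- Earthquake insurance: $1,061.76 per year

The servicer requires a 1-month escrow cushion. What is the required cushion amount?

$574.72

HOA dues: $38.17 × 12 = $458.04/yr
Municipal property tax: $4,757.28/yr
Windstorm insurance: $619.56/yr
Earthquake insurance: $1,061.76/yr
Yearly total = $6,896.64
Monthly = $6,896.64 ÷ 12 = $574.72
Required cushion = 1 × $574.72 = $574.72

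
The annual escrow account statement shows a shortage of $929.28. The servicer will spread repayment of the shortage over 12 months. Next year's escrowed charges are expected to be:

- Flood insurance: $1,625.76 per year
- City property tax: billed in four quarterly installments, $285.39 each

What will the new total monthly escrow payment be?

Flood insurance = $1,625.76 per year
City property tax = $285.39 × 4 = $1,141.56 per year
Annual escrow total = $1,625.76 + $1,141.56 = $2,767.32
Per month = $2,767.32 ÷ 12 = $230.61
Shortage per month = $929.28 ÷ 12 = $77.44
New monthly escrow = $230.61 + $77.44 = $308.05

$308.05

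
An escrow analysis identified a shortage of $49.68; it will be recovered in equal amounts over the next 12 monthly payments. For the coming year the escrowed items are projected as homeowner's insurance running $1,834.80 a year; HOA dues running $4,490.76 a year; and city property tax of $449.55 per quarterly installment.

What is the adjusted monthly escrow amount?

Homeowner's insurance — $1,834.80
HOA dues — $4,490.76
City property tax — $449.55 × 4 = $1,798.20
Annual escrow total = $8,123.76
Monthly escrow = $8,123.76 ÷ 12 = $676.98
Shortage spread = $49.68 ÷ 12 = $4.14/mo
Adjusted monthly = $676.98 + $4.14 = $681.12

$681.12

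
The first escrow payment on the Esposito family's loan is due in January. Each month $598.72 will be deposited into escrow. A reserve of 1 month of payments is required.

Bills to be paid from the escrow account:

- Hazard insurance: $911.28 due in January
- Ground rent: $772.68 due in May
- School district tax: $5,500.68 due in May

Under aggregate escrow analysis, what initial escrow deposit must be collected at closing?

Cushion = 1 × $598.72 = $598.72
Trial balance (start $0, +$598.72 each month, − disbursements):
  Jan: +$598.72 − $911.28 → -$312.56
  Feb: +$598.72 → $286.16
  Mar: +$598.72 → $884.88
  Apr: +$598.72 → $1,483.60
  May: +$598.72 − $6,273.36 → -$4,191.04
  Jun: +$598.72 → -$3,592.32
  Jul: +$598.72 → -$2,993.60
  Aug: +$598.72 → -$2,394.88
  Sep: +$598.72 → -$1,796.16
  Oct: +$598.72 → -$1,197.44
  Nov: +$598.72 → -$598.72
  Dec: +$598.72 → $0.00
Lowest trial balance = -$4,191.04 (May)
Initial deposit = cushion − low point = $598.72 − (-$4,191.04) = $4,789.76

$4,789.76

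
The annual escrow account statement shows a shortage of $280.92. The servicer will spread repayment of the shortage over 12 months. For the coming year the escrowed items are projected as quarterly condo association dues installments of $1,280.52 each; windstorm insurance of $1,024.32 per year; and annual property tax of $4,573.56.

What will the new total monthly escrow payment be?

Condo association dues — $1,280.52 × 4 = $5,122.08 annually
Windstorm insurance — $1,024.32 annually
Property tax — $4,573.56 annually
Total per year = $10,719.96
Per month = $10,719.96 ÷ 12 = $893.33
Monthly shortage recovery: $280.92 ÷ 12 = $23.41
Adjusted monthly = $893.33 + $23.41 = $916.74

$916.74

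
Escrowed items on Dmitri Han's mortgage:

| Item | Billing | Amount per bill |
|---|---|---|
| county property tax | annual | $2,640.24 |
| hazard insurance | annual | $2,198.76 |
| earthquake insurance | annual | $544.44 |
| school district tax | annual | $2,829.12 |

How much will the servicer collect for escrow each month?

$684.38

County property tax — $2,640.24 per year
Hazard insurance — $2,198.76 per year
Earthquake insurance — $544.44 per year
School district tax — $2,829.12 per year
Total annual escrow = $2,640.24 + $2,198.76 + $544.44 + $2,829.12 = $8,212.56
Per month = $8,212.56 ÷ 12 = $684.38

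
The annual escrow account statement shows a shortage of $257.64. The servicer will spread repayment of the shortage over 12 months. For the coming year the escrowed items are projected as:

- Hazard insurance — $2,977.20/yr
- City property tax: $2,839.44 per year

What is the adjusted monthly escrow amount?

$506.19

Hazard insurance — $2,977.20 per year
City property tax — $2,839.44 per year
Combined annual = $2,977.20 + $2,839.44 = $5,816.64
Base monthly escrow = $5,816.64 / 12 = $484.72
Shortage spread = $257.64 ÷ 12 = $21.47/mo
Adjusted monthly = $484.72 + $21.47 = $506.19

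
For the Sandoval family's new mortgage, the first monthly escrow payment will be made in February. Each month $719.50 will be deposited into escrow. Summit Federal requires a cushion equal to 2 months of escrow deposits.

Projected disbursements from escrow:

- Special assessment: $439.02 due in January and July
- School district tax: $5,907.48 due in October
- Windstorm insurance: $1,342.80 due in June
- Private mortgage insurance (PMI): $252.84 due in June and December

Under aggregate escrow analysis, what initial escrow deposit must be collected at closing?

$2,905.64

Cushion = 2 × $719.50 = $1,439.00
Trial balance (start $0, +$719.50 each month, − disbursements):
  Feb: +$719.50 → $719.50
  Mar: +$719.50 → $1,439.00
  Apr: +$719.50 → $2,158.50
  May: +$719.50 → $2,878.00
  Jun: +$719.50 − $1,595.64 → $2,001.86
  Jul: +$719.50 − $439.02 → $2,282.34
  Aug: +$719.50 → $3,001.84
  Sep: +$719.50 → $3,721.34
  Oct: +$719.50 − $5,907.48 → -$1,466.64
  Nov: +$719.50 → -$747.14
  Dec: +$719.50 − $252.84 → -$280.48
  Jan: +$719.50 − $439.02 → $0.00
Lowest trial balance = -$1,466.64 (Oct)
Initial deposit = cushion − low point = $1,439.00 − (-$1,466.64) = $2,905.64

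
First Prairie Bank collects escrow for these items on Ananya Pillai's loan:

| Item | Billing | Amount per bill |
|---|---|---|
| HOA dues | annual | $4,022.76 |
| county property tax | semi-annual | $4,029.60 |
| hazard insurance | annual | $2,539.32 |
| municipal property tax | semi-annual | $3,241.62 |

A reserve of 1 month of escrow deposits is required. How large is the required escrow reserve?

$1,758.71

HOA dues = $4,022.76 per year
County property tax = $4,029.60 × 2 = $8,059.20 per year
Hazard insurance = $2,539.32 per year
Municipal property tax = $3,241.62 × 2 = $6,483.24 per year
Total annual escrow = $21,104.52
Per month = $21,104.52 ÷ 12 = $1,758.71
Reserve = 1 × $1,758.71 = $1,758.71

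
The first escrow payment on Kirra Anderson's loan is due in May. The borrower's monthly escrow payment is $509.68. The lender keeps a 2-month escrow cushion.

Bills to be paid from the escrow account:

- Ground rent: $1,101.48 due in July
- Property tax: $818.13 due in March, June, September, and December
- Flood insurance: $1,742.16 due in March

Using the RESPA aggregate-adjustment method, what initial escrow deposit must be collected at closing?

$1,529.04

Cushion = 2 × $509.68 = $1,019.36
Trial balance (start $0, +$509.68 each month, − disbursements):
  May: +$509.68 → $509.68
  Jun: +$509.68 − $818.13 → $201.23
  Jul: +$509.68 − $1,101.48 → -$390.57
  Aug: +$509.68 → $119.11
  Sep: +$509.68 − $818.13 → -$189.34
  Oct: +$509.68 → $320.34
  Nov: +$509.68 → $830.02
  Dec: +$509.68 − $818.13 → $521.57
  Jan: +$509.68 → $1,031.25
  Feb: +$509.68 → $1,540.93
  Mar: +$509.68 − $2,560.29 → -$509.68
  Apr: +$509.68 → $0.00
Lowest trial balance = -$509.68 (Mar)
Initial deposit = cushion − low point = $1,019.36 − (-$509.68) = $1,529.04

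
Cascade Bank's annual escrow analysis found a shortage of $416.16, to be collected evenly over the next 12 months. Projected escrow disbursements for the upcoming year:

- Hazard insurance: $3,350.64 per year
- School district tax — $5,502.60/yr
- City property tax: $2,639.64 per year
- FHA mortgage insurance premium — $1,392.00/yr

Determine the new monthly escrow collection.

$1,108.42

Hazard insurance — $3,350.64
School district tax — $5,502.60
City property tax — $2,639.64
FHA mortgage insurance premium — $1,392.00
Yearly total = $12,884.88
Base monthly escrow = $12,884.88 ÷ 12 = $1,073.74
Shortage spread = $416.16 ÷ 12 = $34.68/mo
New monthly escrow = $1,073.74 + $34.68 = $1,108.42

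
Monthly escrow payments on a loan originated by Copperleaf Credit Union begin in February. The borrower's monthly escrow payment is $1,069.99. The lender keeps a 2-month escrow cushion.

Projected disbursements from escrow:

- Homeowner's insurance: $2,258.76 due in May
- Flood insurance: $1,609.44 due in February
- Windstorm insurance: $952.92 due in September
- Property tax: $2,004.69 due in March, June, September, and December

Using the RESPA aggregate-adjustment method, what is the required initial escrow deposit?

$4,667.61

Cushion = 2 × $1,069.99 = $2,139.98
Trial balance (start $0, +$1,069.99 each month, − disbursements):
  Feb: +$1,069.99 − $1,609.44 → -$539.45
  Mar: +$1,069.99 − $2,004.69 → -$1,474.15
  Apr: +$1,069.99 → -$404.16
  May: +$1,069.99 − $2,258.76 → -$1,592.93
  Jun: +$1,069.99 − $2,004.69 → -$2,527.63
  Jul: +$1,069.99 → -$1,457.64
  Aug: +$1,069.99 → -$387.65
  Sep: +$1,069.99 − $2,957.61 → -$2,275.27
  Oct: +$1,069.99 → -$1,205.28
  Nov: +$1,069.99 → -$135.29
  Dec: +$1,069.99 − $2,004.69 → -$1,069.99
  Jan: +$1,069.99 → $0.00
Lowest trial balance = -$2,527.63 (Jun)
Initial deposit = cushion − low point = $2,139.98 − (-$2,527.63) = $4,667.61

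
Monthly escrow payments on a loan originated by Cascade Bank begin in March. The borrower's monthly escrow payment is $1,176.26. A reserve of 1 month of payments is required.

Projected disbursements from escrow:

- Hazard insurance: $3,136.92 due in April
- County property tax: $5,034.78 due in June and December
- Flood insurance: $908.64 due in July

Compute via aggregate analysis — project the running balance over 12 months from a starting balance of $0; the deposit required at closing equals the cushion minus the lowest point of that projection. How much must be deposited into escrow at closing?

$4,642.92

Cushion = 1 × $1,176.26 = $1,176.26
Trial balance (start $0, +$1,176.26 each month, − disbursements):
  Mar: +$1,176.26 → $1,176.26
  Apr: +$1,176.26 − $3,136.92 → -$784.40
  May: +$1,176.26 → $391.86
  Jun: +$1,176.26 − $5,034.78 → -$3,466.66
  Jul: +$1,176.26 − $908.64 → -$3,199.04
  Aug: +$1,176.26 → -$2,022.78
  Sep: +$1,176.26 → -$846.52
  Oct: +$1,176.26 → $329.74
  Nov: +$1,176.26 → $1,506.00
  Dec: +$1,176.26 − $5,034.78 → -$2,352.52
  Jan: +$1,176.26 → -$1,176.26
  Feb: +$1,176.26 → $0.00
Lowest trial balance = -$3,466.66 (Jun)
Initial deposit = cushion − low point = $1,176.26 − (-$3,466.66) = $4,642.92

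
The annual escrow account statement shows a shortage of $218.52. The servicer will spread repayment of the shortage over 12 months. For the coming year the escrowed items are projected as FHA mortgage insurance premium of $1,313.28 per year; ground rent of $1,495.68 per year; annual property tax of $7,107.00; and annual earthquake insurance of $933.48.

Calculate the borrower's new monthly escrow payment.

$922.33

FHA mortgage insurance premium: $1,313.28/yr
Ground rent: $1,495.68/yr
Property tax: $7,107.00/yr
Earthquake insurance: $933.48/yr
Total annual escrow = $1,313.28 + $1,495.68 + $7,107.00 + $933.48 = $10,849.44
Monthly = $10,849.44 / 12 = $904.12
Shortage spread = $218.52 ÷ 12 = $18.21/mo
New monthly escrow = $904.12 + $18.21 = $922.33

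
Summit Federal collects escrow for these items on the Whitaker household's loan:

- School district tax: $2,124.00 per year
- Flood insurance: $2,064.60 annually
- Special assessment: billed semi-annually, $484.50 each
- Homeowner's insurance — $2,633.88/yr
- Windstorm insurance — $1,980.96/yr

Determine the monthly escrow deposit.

School district tax = $2,124.00/yr
Flood insurance = $2,064.60/yr
Special assessment = $484.50 × 2 = $969.00/yr
Homeowner's insurance = $2,633.88/yr
Windstorm insurance = $1,980.96/yr
Yearly total = $9,772.44
Per month = $9,772.44 ÷ 12 = $814.37

$814.37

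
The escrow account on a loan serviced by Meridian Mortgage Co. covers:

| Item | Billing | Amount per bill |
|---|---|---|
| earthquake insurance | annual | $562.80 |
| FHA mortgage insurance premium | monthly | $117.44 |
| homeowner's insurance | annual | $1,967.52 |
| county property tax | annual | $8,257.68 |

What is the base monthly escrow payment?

$1,016.44

Earthquake insurance: $562.80/yr
FHA mortgage insurance premium: $117.44 × 12 = $1,409.28/yr
Homeowner's insurance: $1,967.52/yr
County property tax: $8,257.68/yr
Annual escrow total = $562.80 + $1,409.28 + $1,967.52 + $8,257.68 = $12,197.28
Base monthly escrow = $12,197.28 ÷ 12 = $1,016.44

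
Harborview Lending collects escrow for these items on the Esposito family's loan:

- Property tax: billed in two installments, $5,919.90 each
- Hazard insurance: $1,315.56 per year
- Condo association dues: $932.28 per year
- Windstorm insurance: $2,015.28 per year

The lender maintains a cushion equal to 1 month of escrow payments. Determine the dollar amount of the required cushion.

$1,341.91

Property tax = $5,919.90 × 2 = $11,839.80
Hazard insurance = $1,315.56
Condo association dues = $932.28
Windstorm insurance = $2,015.28
Total annual escrow = $11,839.80 + $1,315.56 + $932.28 + $2,015.28 = $16,102.92
Monthly escrow = $16,102.92 / 12 = $1,341.91
Reserve = 1 × $1,341.91 = $1,341.91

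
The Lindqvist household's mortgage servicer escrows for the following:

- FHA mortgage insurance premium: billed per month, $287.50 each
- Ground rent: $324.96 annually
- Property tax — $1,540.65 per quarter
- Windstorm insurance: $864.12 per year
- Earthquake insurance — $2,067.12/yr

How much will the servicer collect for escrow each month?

FHA mortgage insurance premium: $287.50 × 12 = $3,450.00
Ground rent: $324.96
Property tax: $1,540.65 × 4 = $6,162.60
Windstorm insurance: $864.12
Earthquake insurance: $2,067.12
Total annual escrow = $3,450.00 + $324.96 + $6,162.60 + $864.12 + $2,067.12 = $12,868.80
Monthly escrow = $12,868.80 ÷ 12 = $1,072.40

$1,072.40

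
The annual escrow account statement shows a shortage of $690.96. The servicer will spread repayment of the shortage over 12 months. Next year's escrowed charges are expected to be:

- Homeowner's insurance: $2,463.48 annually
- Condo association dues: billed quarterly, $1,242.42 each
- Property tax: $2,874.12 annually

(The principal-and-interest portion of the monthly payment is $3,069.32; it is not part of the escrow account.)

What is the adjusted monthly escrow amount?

$916.52

Homeowner's insurance — $2,463.48 per year
Condo association dues — $1,242.42 × 4 = $4,969.68 per year
Property tax — $2,874.12 per year
Total per year = $10,307.28
Base monthly escrow = $10,307.28 / 12 = $858.94
Shortage per month = $690.96 / 12 = $57.58
New monthly escrow = $858.94 + $57.58 = $916.52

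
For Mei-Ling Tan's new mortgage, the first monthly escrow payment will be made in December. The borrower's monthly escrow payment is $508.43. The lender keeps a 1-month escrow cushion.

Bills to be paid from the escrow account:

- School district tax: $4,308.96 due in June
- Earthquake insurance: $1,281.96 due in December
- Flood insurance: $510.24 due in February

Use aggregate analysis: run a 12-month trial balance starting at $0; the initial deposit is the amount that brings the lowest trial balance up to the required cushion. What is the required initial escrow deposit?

Cushion = 1 × $508.43 = $508.43
Trial balance (start $0, +$508.43 each month, − disbursements):
  Dec: +$508.43 − $1,281.96 → -$773.53
  Jan: +$508.43 → -$265.10
  Feb: +$508.43 − $510.24 → -$266.91
  Mar: +$508.43 → $241.52
  Apr: +$508.43 → $749.95
  May: +$508.43 → $1,258.38
  Jun: +$508.43 − $4,308.96 → -$2,542.15
  Jul: +$508.43 → -$2,033.72
  Aug: +$508.43 → -$1,525.29
  Sep: +$508.43 → -$1,016.86
  Oct: +$508.43 → -$508.43
  Nov: +$508.43 → $0.00
Lowest trial balance = -$2,542.15 (Jun)
Initial deposit = cushion − low point = $508.43 − (-$2,542.15) = $3,050.58

$3,050.58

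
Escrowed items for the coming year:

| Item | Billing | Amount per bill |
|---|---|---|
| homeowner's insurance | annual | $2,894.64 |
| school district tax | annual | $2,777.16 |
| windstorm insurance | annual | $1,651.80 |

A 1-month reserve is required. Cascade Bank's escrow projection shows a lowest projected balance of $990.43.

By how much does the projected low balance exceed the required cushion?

$380.13

Homeowner's insurance = $2,894.64/yr
School district tax = $2,777.16/yr
Windstorm insurance = $1,651.80/yr
Annual escrow total = $7,323.60
Base monthly escrow = $7,323.60 / 12 = $610.30
Required reserve = 1 × $610.30 = $610.30
Surplus = $990.43 − $610.30 = $380.13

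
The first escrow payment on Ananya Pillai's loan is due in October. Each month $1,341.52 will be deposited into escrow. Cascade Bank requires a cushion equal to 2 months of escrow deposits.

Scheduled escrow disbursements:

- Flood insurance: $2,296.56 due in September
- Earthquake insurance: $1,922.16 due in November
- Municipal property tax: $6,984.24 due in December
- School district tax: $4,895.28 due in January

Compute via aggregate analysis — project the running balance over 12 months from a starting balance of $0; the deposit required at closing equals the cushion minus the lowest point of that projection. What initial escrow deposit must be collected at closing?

$11,118.64

Cushion = 2 × $1,341.52 = $2,683.04
Trial balance (start $0, +$1,341.52 each month, − disbursements):
  Oct: +$1,341.52 → $1,341.52
  Nov: +$1,341.52 − $1,922.16 → $760.88
  Dec: +$1,341.52 − $6,984.24 → -$4,881.84
  Jan: +$1,341.52 − $4,895.28 → -$8,435.60
  Feb: +$1,341.52 → -$7,094.08
  Mar: +$1,341.52 → -$5,752.56
  Apr: +$1,341.52 → -$4,411.04
  May: +$1,341.52 → -$3,069.52
  Jun: +$1,341.52 → -$1,728.00
  Jul: +$1,341.52 → -$386.48
  Aug: +$1,341.52 → $955.04
  Sep: +$1,341.52 − $2,296.56 → $0.00
Lowest trial balance = -$8,435.60 (Jan)
Initial deposit = cushion − low point = $2,683.04 − (-$8,435.60) = $11,118.64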